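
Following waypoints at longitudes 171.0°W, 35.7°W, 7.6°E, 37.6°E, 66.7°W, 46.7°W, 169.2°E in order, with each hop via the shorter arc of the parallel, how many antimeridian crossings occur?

Leg 1: -171.0° → -35.7°, shortest Δλ = 135.3° (east) — does not cross 180°.
Leg 2: -35.7° → +7.6°, shortest Δλ = 43.3° (east) — does not cross 180°.
Leg 3: +7.6° → +37.6°, shortest Δλ = 30.0° (east) — does not cross 180°.
Leg 4: +37.6° → -66.7°, shortest Δλ = -104.3° (west) — does not cross 180°.
Leg 5: -66.7° → -46.7°, shortest Δλ = 20.0° (east) — does not cross 180°.
Leg 6: -46.7° → +169.2°, shortest Δλ = -144.1° (west) — crosses 180°.
Total crossings: 1.

1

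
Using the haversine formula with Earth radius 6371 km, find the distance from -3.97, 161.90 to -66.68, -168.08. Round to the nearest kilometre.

7347 km

Δλ = -168.08 − 161.90 = -329.98°; wrapped into (−180°, 180°]: 30.02°.
Δφ = -66.68 − -3.97 = -62.71°.
a = sin²(Δφ/2) + cos φ₁ · cos φ₂ · sin²(Δλ/2) = 0.297242.
c = 2·atan2(√a, √(1−a)) = 1.15325 rad → d = 6371·c ≈ 7347.37 km.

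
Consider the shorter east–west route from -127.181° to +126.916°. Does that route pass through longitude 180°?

Yes

Naïve |126.916 − -127.181| = 254.097° > 180°, so the shorter arc goes the other way round — across 180°.
Signed shortest Δλ = ((126.916 − -127.181 + 180) mod 360) − 180 = -105.903°.
Going west by 105.903° from -127.181° passes through 180° before reaching +126.916°.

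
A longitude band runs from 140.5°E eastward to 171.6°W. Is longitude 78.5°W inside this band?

Band width going east from +140.5° to -171.6°: ((-171.6 − 140.5) mod 360) = 47.9°.
Offset of -78.5° east of the west edge: ((-78.5 − 140.5) mod 360) = 141.0°.
141.0° > 47.9° ⇒ outside.

No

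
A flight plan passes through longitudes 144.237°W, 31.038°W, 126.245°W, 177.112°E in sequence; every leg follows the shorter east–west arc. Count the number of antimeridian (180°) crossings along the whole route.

Leg 1: -144.237° → -31.038°, shortest Δλ = 113.199° (east) — does not cross 180°.
Leg 2: -31.038° → -126.245°, shortest Δλ = -95.207° (west) — does not cross 180°.
Leg 3: -126.245° → +177.112°, shortest Δλ = -56.643° (west) — crosses 180°.
Total crossings: 1.

1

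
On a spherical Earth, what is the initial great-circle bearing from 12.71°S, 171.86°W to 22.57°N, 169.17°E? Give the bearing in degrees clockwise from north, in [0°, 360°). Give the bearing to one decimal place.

Δλ = 169.17 − -171.86 = 341.03°; wrapped into (−180°, 180°]: -18.97°.
θ = atan2( sin Δλ · cos φ₂ , cos φ₁ · sin φ₂ − sin φ₁ · cos φ₂ · cos Δλ )
  = atan2(-0.30018, 0.56654) = -27.917° → normalised to [0°, 360°): 332.083°.

332.1°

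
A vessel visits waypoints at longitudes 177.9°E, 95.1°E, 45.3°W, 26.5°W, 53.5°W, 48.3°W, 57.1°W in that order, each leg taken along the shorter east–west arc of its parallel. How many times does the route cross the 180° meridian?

Leg 1: +177.9° → +95.1°, shortest Δλ = -82.8° (west) — does not cross 180°.
Leg 2: +95.1° → -45.3°, shortest Δλ = -140.4° (west) — does not cross 180°.
Leg 3: -45.3° → -26.5°, shortest Δλ = 18.8° (east) — does not cross 180°.
Leg 4: -26.5° → -53.5°, shortest Δλ = -27.0° (west) — does not cross 180°.
Leg 5: -53.5° → -48.3°, shortest Δλ = 5.2° (east) — does not cross 180°.
Leg 6: -48.3° → -57.1°, shortest Δλ = -8.8° (west) — does not cross 180°.
Total crossings: 0.

0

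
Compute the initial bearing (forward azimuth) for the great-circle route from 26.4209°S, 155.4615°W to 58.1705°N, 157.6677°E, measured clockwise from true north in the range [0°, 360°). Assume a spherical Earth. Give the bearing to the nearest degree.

337°

Δλ = 157.6677 − -155.4615 = 313.1292°; wrapped into (−180°, 180°]: -46.8708°.
θ = atan2( sin Δλ · cos φ₂ , cos φ₁ · sin φ₂ − sin φ₁ · cos φ₂ · cos Δλ )
  = atan2(-0.38490, 0.92131) = -22.674° → normalised to [0°, 360°): 337.326°.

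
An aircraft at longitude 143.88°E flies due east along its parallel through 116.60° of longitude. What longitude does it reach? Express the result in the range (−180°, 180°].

99.52°W

Start at +143.88°; shift +116.60° → +260.48°.
+260.48° lies outside (−180°, 180°]; subtract 360° → -99.52°.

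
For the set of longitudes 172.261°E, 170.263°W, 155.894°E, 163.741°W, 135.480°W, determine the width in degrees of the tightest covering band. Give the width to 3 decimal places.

68.626°

Sort the longitudes: -170.263°, -163.741°, -135.480°, +155.894°, +172.261°.
Eastward gaps between consecutive values (wrapping around): 6.522°, 28.261°, 291.374°, 16.367°, 17.476°.
Largest gap = 291.374° ⇒ minimal covering band is its complement: 360° − 291.374° = 68.626°.
Band runs from +155.894° eastward to -135.480°, crossing the antimeridian.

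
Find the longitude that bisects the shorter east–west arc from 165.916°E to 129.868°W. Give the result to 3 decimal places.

Signed shortest Δλ from +165.916° to -129.868° is +64.216°.
Midpoint longitude = +165.916° + (+64.216°)/2 = +165.916° + 32.108° = +198.024°.
Normalise into (−180°, 180°]: -161.976°.
(The naïve average (+165.916 + -129.868)/2 = 18.024° is on the wrong side of the globe.)

161.976°W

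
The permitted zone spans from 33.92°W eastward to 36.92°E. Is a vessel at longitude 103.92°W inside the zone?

No

Band width going east from -33.92° to +36.92°: ((36.92 − -33.92) mod 360) = 70.84°.
Offset of -103.92° east of the west edge: ((-103.92 − -33.92) mod 360) = 290.00°.
290.00° > 70.84° ⇒ outside.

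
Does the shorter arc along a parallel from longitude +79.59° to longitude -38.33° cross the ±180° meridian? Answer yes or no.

No

Signed shortest Δλ = ((-38.33 − 79.59 + 180) mod 360) − 180 = -117.92°.
Going west by 117.92° from +79.59° reaches -38.33° without touching 180°.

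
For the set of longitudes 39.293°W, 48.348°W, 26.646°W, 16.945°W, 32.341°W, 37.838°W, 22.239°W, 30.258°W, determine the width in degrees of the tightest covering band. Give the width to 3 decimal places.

31.403°

Sort the longitudes: -48.348°, -39.293°, -37.838°, -32.341°, -30.258°, -26.646°, -22.239°, -16.945°.
Eastward gaps between consecutive values (wrapping around): 9.055°, 1.455°, 5.497°, 2.083°, 3.612°, 4.407°, 5.294°, 328.597°.
Largest gap = 328.597° ⇒ minimal covering band is its complement: 360° − 328.597° = 31.403°.
Band runs from -48.348° eastward to -16.945°.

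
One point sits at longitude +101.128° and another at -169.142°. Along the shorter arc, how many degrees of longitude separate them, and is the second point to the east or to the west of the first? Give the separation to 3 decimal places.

89.730° east

Raw difference: -169.142 − 101.128 = -270.27°.
Normalise into (−180°, 180°]: -270.27° + 360° = 89.73°.
Positive ⇒ the second point lies to the east; separation 89.730°.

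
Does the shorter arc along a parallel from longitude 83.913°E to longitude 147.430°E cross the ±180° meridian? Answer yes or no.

Signed shortest Δλ = ((147.430 − 83.913 + 180) mod 360) − 180 = 63.517°.
Going east by 63.517° from +83.913° reaches +147.430° without touching 180°.

No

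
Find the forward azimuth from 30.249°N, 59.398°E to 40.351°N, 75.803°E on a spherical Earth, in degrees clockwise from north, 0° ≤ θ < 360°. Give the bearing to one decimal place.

48.4°

Δλ = 75.803 − 59.398 = 16.405°.
θ = atan2( sin Δλ · cos φ₂ , cos φ₁ · sin φ₂ − sin φ₁ · cos φ₂ · cos Δλ )
  = atan2(0.21523, 0.19103) = 48.409° → normalised to [0°, 360°): 48.409°.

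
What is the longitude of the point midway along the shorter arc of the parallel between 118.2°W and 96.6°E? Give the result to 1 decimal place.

169.2°E

Signed shortest Δλ from -118.2° to +96.6° is -145.2°.
Midpoint longitude = -118.2° + (-145.2°)/2 = -118.2° − 72.6° = -190.8°.
Normalise into (−180°, 180°]: +169.2°.
(The naïve average (-118.2 + +96.6)/2 = -10.8° is on the wrong side of the globe.)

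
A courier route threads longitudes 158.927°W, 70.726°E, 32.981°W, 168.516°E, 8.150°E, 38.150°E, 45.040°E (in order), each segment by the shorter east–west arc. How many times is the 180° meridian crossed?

2

Leg 1: -158.927° → +70.726°, shortest Δλ = -130.347° (west) — crosses 180°.
Leg 2: +70.726° → -32.981°, shortest Δλ = -103.707° (west) — does not cross 180°.
Leg 3: -32.981° → +168.516°, shortest Δλ = -158.503° (west) — crosses 180°.
Leg 4: +168.516° → +8.150°, shortest Δλ = -160.366° (west) — does not cross 180°.
Leg 5: +8.150° → +38.150°, shortest Δλ = 30.0° (east) — does not cross 180°.
Leg 6: +38.150° → +45.040°, shortest Δλ = 6.89° (east) — does not cross 180°.
Total crossings: 2.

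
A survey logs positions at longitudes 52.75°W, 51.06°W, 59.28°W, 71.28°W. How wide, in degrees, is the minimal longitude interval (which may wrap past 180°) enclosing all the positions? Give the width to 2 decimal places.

20.22°

Sort the longitudes: -71.28°, -59.28°, -52.75°, -51.06°.
Eastward gaps between consecutive values (wrapping around): 12.00°, 6.53°, 1.69°, 339.78°.
Largest gap = 339.78° ⇒ minimal covering band is its complement: 360° − 339.78° = 20.22°.
Band runs from -71.28° eastward to -51.06°.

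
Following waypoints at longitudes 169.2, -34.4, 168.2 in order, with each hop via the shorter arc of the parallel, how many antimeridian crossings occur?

Leg 1: +169.2° → -34.4°, shortest Δλ = 156.4° (east) — crosses 180°.
Leg 2: -34.4° → +168.2°, shortest Δλ = -157.4° (west) — crosses 180°.
Total crossings: 2.

2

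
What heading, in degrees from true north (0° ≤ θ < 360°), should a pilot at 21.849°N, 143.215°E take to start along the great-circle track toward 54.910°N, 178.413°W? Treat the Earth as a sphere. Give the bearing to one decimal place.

Δλ = -178.413 − 143.215 = -321.628°; wrapped into (−180°, 180°]: 38.372°.
θ = atan2( sin Δλ · cos φ₂ , cos φ₁ · sin φ₂ − sin φ₁ · cos φ₂ · cos Δλ )
  = atan2(0.35685, 0.59174) = 31.092° → normalised to [0°, 360°): 31.092°.

31.1°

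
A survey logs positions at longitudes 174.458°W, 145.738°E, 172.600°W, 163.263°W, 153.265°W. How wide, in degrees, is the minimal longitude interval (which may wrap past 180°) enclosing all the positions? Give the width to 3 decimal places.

60.997°

Sort the longitudes: -174.458°, -172.600°, -163.263°, -153.265°, +145.738°.
Eastward gaps between consecutive values (wrapping around): 1.858°, 9.337°, 9.998°, 299.003°, 39.804°.
Largest gap = 299.003° ⇒ minimal covering band is its complement: 360° − 299.003° = 60.997°.
Band runs from +145.738° eastward to -153.265°, crossing the antimeridian.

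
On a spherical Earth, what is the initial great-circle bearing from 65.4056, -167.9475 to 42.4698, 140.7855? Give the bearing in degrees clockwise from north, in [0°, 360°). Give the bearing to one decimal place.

256.5°

Δλ = 140.7855 − -167.9475 = 308.7330°; wrapped into (−180°, 180°]: -51.2670°.
θ = atan2( sin Δλ · cos φ₂ , cos φ₁ · sin φ₂ − sin φ₁ · cos φ₂ · cos Δλ )
  = atan2(-0.57541, -0.13865) = -103.547° → normalised to [0°, 360°): 256.453°.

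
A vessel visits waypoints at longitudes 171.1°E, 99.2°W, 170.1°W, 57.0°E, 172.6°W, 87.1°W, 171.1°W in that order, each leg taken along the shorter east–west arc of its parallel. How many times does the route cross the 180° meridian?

3

Leg 1: +171.1° → -99.2°, shortest Δλ = 89.7° (east) — crosses 180°.
Leg 2: -99.2° → -170.1°, shortest Δλ = -70.9° (west) — does not cross 180°.
Leg 3: -170.1° → +57.0°, shortest Δλ = -132.9° (west) — crosses 180°.
Leg 4: +57.0° → -172.6°, shortest Δλ = 130.4° (east) — crosses 180°.
Leg 5: -172.6° → -87.1°, shortest Δλ = 85.5° (east) — does not cross 180°.
Leg 6: -87.1° → -171.1°, shortest Δλ = -84.0° (west) — does not cross 180°.
Total crossings: 3.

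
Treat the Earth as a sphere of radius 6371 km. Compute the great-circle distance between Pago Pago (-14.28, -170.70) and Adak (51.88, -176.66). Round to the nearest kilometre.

Δλ = -176.66 − -170.70 = -5.96°.
Δφ = 51.88 − -14.28 = 66.16°.
a = sin²(Δφ/2) + cos φ₁ · cos φ₂ · sin²(Δλ/2) = 0.299525.
c = 2·atan2(√a, √(1−a)) = 1.15824 rad → d = 6371·c ≈ 7379.16 km.

7379 km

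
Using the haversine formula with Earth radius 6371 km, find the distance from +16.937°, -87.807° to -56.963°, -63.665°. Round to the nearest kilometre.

Δλ = -63.665 − -87.807 = 24.142°.
Δφ = -56.963 − 16.937 = -73.900°.
a = sin²(Δφ/2) + cos φ₁ · cos φ₂ · sin²(Δλ/2) = 0.384151.
c = 2·atan2(√a, √(1−a)) = 1.33697 rad → d = 6371·c ≈ 8517.85 km.

8518 km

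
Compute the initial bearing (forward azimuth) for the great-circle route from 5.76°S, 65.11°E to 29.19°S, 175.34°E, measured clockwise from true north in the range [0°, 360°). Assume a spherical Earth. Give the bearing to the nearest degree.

122°

Δλ = 175.34 − 65.11 = 110.23°.
θ = atan2( sin Δλ · cos φ₂ , cos φ₁ · sin φ₂ − sin φ₁ · cos φ₂ · cos Δλ )
  = atan2(0.81915, -0.51554) = 122.185° → normalised to [0°, 360°): 122.185°.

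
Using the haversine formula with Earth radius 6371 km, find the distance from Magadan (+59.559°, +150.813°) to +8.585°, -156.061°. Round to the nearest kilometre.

7181 km

Δλ = -156.061 − 150.813 = -306.874°; wrapped into (−180°, 180°]: 53.126°.
Δφ = 8.585 − 59.559 = -50.974°.
a = sin²(Δφ/2) + cos φ₁ · cos φ₂ · sin²(Δλ/2) = 0.285344.
c = 2·atan2(√a, √(1−a)) = 1.12707 rad → d = 6371·c ≈ 7180.53 km.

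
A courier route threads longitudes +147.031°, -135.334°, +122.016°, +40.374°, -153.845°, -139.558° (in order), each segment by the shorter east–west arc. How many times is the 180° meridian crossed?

3

Leg 1: +147.031° → -135.334°, shortest Δλ = 77.635° (east) — crosses 180°.
Leg 2: -135.334° → +122.016°, shortest Δλ = -102.65° (west) — crosses 180°.
Leg 3: +122.016° → +40.374°, shortest Δλ = -81.642° (west) — does not cross 180°.
Leg 4: +40.374° → -153.845°, shortest Δλ = 165.781° (east) — crosses 180°.
Leg 5: -153.845° → -139.558°, shortest Δλ = 14.287° (east) — does not cross 180°.
Total crossings: 3.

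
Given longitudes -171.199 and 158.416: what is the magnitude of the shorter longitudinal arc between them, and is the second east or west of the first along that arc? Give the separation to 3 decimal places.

30.385° west

Raw difference: 158.416 − -171.199 = 329.615°.
Normalise into (−180°, 180°]: 329.615° − 360° = -30.385°.
Negative ⇒ the second point lies to the west; separation 30.385°.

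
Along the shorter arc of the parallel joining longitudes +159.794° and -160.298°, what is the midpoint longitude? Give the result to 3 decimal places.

Signed shortest Δλ from +159.794° to -160.298° is +39.908°.
Midpoint longitude = +159.794° + (+39.908°)/2 = +159.794° + 19.954° = +179.748°.
(The naïve average (+159.794 + -160.298)/2 = -0.252° is on the wrong side of the globe.)

+179.748°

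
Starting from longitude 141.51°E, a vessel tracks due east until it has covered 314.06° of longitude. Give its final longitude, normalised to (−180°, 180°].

95.57°E

Start at +141.51°; shift +314.06° → +455.57°.
+455.57° lies outside (−180°, 180°]; subtract 360° → +95.57°.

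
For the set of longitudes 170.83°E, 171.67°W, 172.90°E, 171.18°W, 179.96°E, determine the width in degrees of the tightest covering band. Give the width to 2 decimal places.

17.99°

Sort the longitudes: -171.67°, -171.18°, +170.83°, +172.90°, +179.96°.
Eastward gaps between consecutive values (wrapping around): 0.49°, 342.01°, 2.07°, 7.06°, 8.37°.
Largest gap = 342.01° ⇒ minimal covering band is its complement: 360° − 342.01° = 17.99°.
Band runs from +170.83° eastward to -171.18°, crossing the antimeridian.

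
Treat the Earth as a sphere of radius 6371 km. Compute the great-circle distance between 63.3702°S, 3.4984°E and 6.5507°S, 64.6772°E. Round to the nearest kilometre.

Δλ = 64.6772 − 3.4984 = 61.1788°.
Δφ = -6.5507 − -63.3702 = 56.8195°.
a = sin²(Δφ/2) + cos φ₁ · cos φ₂ · sin²(Δλ/2) = 0.341676.
c = 2·atan2(√a, √(1−a)) = 1.24860 rad → d = 6371·c ≈ 7954.84 km.

7955 km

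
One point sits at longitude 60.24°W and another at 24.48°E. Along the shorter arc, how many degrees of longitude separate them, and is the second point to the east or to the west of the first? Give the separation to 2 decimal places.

Raw difference: 24.48 − -60.24 = 84.72°.
Normalise into (−180°, 180°]: 84.72° stays 84.72°.
Positive ⇒ the second point lies to the east; separation 84.72°.

84.72° east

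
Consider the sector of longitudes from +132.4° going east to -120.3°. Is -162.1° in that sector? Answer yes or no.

Band width going east from +132.4° to -120.3°: ((-120.3 − 132.4) mod 360) = 107.3°.
Offset of -162.1° east of the west edge: ((-162.1 − 132.4) mod 360) = 65.5°.
65.5° ≤ 107.3° ⇒ inside.

Yes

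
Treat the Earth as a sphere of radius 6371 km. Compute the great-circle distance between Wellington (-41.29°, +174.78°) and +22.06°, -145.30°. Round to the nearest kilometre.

8158 km

Δλ = -145.30 − 174.78 = -320.08°; wrapped into (−180°, 180°]: 39.92°.
Δφ = 22.06 − -41.29 = 63.35°.
a = sin²(Δφ/2) + cos φ₁ · cos φ₂ · sin²(Δλ/2) = 0.356878.
c = 2·atan2(√a, √(1−a)) = 1.28049 rad → d = 6371·c ≈ 8158.02 km.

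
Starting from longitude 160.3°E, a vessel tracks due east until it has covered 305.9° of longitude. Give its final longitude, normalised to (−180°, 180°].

Start at +160.3°; shift +305.9° → +466.2°.
+466.2° lies outside (−180°, 180°]; subtract 360° → +106.2°.

106.2°E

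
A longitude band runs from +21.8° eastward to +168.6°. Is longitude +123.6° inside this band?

Band width going east from +21.8° to +168.6°: ((168.6 − 21.8) mod 360) = 146.8°.
Offset of +123.6° east of the west edge: ((123.6 − 21.8) mod 360) = 101.8°.
101.8° ≤ 146.8° ⇒ inside.

Yes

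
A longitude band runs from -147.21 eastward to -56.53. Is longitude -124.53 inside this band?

Band width going east from -147.21° to -56.53°: ((-56.53 − -147.21) mod 360) = 90.68°.
Offset of -124.53° east of the west edge: ((-124.53 − -147.21) mod 360) = 22.68°.
22.68° ≤ 90.68° ⇒ inside.

Yes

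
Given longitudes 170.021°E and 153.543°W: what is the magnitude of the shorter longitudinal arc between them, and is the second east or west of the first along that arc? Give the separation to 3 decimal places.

36.436° east

Raw difference: -153.543 − 170.021 = -323.564°.
Normalise into (−180°, 180°]: -323.564° + 360° = 36.436°.
Positive ⇒ the second point lies to the east; separation 36.436°.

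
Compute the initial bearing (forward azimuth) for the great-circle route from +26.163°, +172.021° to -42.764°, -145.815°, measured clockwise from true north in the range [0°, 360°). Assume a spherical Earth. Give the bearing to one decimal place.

Δλ = -145.815 − 172.021 = -317.836°; wrapped into (−180°, 180°]: 42.164°.
θ = atan2( sin Δλ · cos φ₂ , cos φ₁ · sin φ₂ − sin φ₁ · cos φ₂ · cos Δλ )
  = atan2(0.49281, -0.84936) = 149.877° → normalised to [0°, 360°): 149.877°.

149.9°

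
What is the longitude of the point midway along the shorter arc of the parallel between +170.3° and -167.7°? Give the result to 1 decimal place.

Signed shortest Δλ from +170.3° to -167.7° is +22.0°.
Midpoint longitude = +170.3° + (+22.0°)/2 = +170.3° + 11.0° = +181.3°.
Normalise into (−180°, 180°]: -178.7°.
(The naïve average (+170.3 + -167.7)/2 = 1.3° is on the wrong side of the globe.)

-178.7°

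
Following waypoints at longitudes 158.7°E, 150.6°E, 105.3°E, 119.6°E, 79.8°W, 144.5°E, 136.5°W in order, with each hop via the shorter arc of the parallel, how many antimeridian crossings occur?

Leg 1: +158.7° → +150.6°, shortest Δλ = -8.1° (west) — does not cross 180°.
Leg 2: +150.6° → +105.3°, shortest Δλ = -45.3° (west) — does not cross 180°.
Leg 3: +105.3° → +119.6°, shortest Δλ = 14.3° (east) — does not cross 180°.
Leg 4: +119.6° → -79.8°, shortest Δλ = 160.6° (east) — crosses 180°.
Leg 5: -79.8° → +144.5°, shortest Δλ = -135.7° (west) — crosses 180°.
Leg 6: +144.5° → -136.5°, shortest Δλ = 79.0° (east) — crosses 180°.
Total crossings: 3.

3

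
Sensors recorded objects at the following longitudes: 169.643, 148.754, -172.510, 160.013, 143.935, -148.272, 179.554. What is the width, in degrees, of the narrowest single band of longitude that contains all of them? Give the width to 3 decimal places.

67.793°

Sort the longitudes: -172.510°, -148.272°, +143.935°, +148.754°, +160.013°, +169.643°, +179.554°.
Eastward gaps between consecutive values (wrapping around): 24.238°, 292.207°, 4.819°, 11.259°, 9.630°, 9.911°, 7.936°.
Largest gap = 292.207° ⇒ minimal covering band is its complement: 360° − 292.207° = 67.793°.
Band runs from +143.935° eastward to -148.272°, crossing the antimeridian.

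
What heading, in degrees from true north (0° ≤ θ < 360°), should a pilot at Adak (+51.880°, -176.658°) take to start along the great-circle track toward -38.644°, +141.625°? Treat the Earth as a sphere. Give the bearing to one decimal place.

Δλ = 141.625 − -176.658 = 318.283°; wrapped into (−180°, 180°]: -41.717°.
θ = atan2( sin Δλ · cos φ₂ , cos φ₁ · sin φ₂ − sin φ₁ · cos φ₂ · cos Δλ )
  = atan2(-0.51975, -0.84416) = -148.379° → normalised to [0°, 360°): 211.621°.

211.6°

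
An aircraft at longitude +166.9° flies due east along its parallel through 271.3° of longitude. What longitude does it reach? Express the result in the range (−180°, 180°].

Start at +166.9°; shift +271.3° → +438.2°.
+438.2° lies outside (−180°, 180°]; subtract 360° → +78.2°.

+78.2°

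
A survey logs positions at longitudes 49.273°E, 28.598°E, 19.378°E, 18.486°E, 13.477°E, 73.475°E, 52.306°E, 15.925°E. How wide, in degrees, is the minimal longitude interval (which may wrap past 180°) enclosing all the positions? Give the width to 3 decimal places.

Sort the longitudes: +13.477°, +15.925°, +18.486°, +19.378°, +28.598°, +49.273°, +52.306°, +73.475°.
Eastward gaps between consecutive values (wrapping around): 2.448°, 2.561°, 0.892°, 9.220°, 20.675°, 3.033°, 21.169°, 300.002°.
Largest gap = 300.002° ⇒ minimal covering band is its complement: 360° − 300.002° = 59.998°.
Band runs from +13.477° eastward to +73.475°.

59.998°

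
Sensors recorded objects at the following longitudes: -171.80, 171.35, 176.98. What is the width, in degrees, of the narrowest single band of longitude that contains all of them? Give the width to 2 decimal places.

Sort the longitudes: -171.80°, +171.35°, +176.98°.
Eastward gaps between consecutive values (wrapping around): 343.15°, 5.63°, 11.22°.
Largest gap = 343.15° ⇒ minimal covering band is its complement: 360° − 343.15° = 16.85°.
Band runs from +171.35° eastward to -171.80°, crossing the antimeridian.

16.85°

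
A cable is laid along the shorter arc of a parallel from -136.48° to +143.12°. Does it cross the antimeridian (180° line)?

Yes

Naïve |143.12 − -136.48| = 279.6° > 180°, so the shorter arc goes the other way round — across 180°.
Signed shortest Δλ = ((143.12 − -136.48 + 180) mod 360) − 180 = -80.4°.
Going west by 80.4° from -136.48° passes through 180° before reaching +143.12°.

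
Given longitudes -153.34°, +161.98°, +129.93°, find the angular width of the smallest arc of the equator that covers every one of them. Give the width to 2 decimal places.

76.73°

Sort the longitudes: -153.34°, +129.93°, +161.98°.
Eastward gaps between consecutive values (wrapping around): 283.27°, 32.05°, 44.68°.
Largest gap = 283.27° ⇒ minimal covering band is its complement: 360° − 283.27° = 76.73°.
Band runs from +129.93° eastward to -153.34°, crossing the antimeridian.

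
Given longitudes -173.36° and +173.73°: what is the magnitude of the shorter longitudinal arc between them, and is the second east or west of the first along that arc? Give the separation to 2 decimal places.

12.91° west

Raw difference: 173.73 − -173.36 = 347.09°.
Normalise into (−180°, 180°]: 347.09° − 360° = -12.91°.
Negative ⇒ the second point lies to the west; separation 12.91°.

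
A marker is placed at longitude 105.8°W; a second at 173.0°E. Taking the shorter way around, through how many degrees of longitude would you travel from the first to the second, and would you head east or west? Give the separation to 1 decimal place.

81.2° west

Raw difference: 173.0 − -105.8 = 278.8°.
Normalise into (−180°, 180°]: 278.8° − 360° = -81.2°.
Negative ⇒ the second point lies to the west; separation 81.2°.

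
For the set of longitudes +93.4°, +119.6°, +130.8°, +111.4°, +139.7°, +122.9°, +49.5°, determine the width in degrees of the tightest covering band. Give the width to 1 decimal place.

Sort the longitudes: +49.5°, +93.4°, +111.4°, +119.6°, +122.9°, +130.8°, +139.7°.
Eastward gaps between consecutive values (wrapping around): 43.9°, 18.0°, 8.2°, 3.3°, 7.9°, 8.9°, 269.8°.
Largest gap = 269.8° ⇒ minimal covering band is its complement: 360° − 269.8° = 90.2°.
Band runs from +49.5° eastward to +139.7°.

90.2°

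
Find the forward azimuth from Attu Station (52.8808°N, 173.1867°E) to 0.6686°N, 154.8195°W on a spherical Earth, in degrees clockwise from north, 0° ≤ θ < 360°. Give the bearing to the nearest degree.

142°

Δλ = -154.8195 − 173.1867 = -328.0062°; wrapped into (−180°, 180°]: 31.9938°.
θ = atan2( sin Δλ · cos φ₂ , cos φ₁ · sin φ₂ − sin φ₁ · cos φ₂ · cos Δλ )
  = atan2(0.52979, -0.66918) = 141.631° → normalised to [0°, 360°): 141.631°.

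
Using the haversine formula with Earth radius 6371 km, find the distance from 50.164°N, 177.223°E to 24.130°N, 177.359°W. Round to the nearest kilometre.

2933 km

Δλ = -177.359 − 177.223 = -354.582°; wrapped into (−180°, 180°]: 5.418°.
Δφ = 24.130 − 50.164 = -26.034°.
a = sin²(Δφ/2) + cos φ₁ · cos φ₂ · sin²(Δλ/2) = 0.052039.
c = 2·atan2(√a, √(1−a)) = 0.46029 rad → d = 6371·c ≈ 2932.53 km.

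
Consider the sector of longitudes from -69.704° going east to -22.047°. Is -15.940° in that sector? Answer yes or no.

No

Band width going east from -69.704° to -22.047°: ((-22.047 − -69.704) mod 360) = 47.657°.
Offset of -15.940° east of the west edge: ((-15.940 − -69.704) mod 360) = 53.764°.
53.764° > 47.657° ⇒ outside.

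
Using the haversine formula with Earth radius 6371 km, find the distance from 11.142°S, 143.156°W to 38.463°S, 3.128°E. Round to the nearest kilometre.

13483 km

Δλ = 3.128 − -143.156 = 146.284°.
Δφ = -38.463 − -11.142 = -27.321°.
a = sin²(Δφ/2) + cos φ₁ · cos φ₂ · sin²(Δλ/2) = 0.759416.
c = 2·atan2(√a, √(1−a)) = 2.11628 rad → d = 6371·c ≈ 13482.83 km.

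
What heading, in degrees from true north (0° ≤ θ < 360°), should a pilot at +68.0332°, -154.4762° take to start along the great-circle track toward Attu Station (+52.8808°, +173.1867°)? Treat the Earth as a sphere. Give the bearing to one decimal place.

241.6°

Δλ = 173.1867 − -154.4762 = 327.6629°; wrapped into (−180°, 180°]: -32.3371°.
θ = atan2( sin Δλ · cos φ₂ , cos φ₁ · sin φ₂ − sin φ₁ · cos φ₂ · cos Δλ )
  = atan2(-0.32280, -0.17459) = -118.408° → normalised to [0°, 360°): 241.592°.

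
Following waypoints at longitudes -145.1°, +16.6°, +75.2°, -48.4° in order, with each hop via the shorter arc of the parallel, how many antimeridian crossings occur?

Leg 1: -145.1° → +16.6°, shortest Δλ = 161.7° (east) — does not cross 180°.
Leg 2: +16.6° → +75.2°, shortest Δλ = 58.6° (east) — does not cross 180°.
Leg 3: +75.2° → -48.4°, shortest Δλ = -123.6° (west) — does not cross 180°.
Total crossings: 0.

0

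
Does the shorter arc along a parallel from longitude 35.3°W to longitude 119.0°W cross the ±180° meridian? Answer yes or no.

No

Signed shortest Δλ = ((-119.0 − -35.3 + 180) mod 360) − 180 = -83.7°.
Going west by 83.7° from -35.3° reaches -119.0° without touching 180°.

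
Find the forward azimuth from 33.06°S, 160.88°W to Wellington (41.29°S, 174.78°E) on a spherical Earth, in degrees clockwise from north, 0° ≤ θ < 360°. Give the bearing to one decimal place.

239.9°

Δλ = 174.78 − -160.88 = 335.66°; wrapped into (−180°, 180°]: -24.34°.
θ = atan2( sin Δλ · cos φ₂ , cos φ₁ · sin φ₂ − sin φ₁ · cos φ₂ · cos Δλ )
  = atan2(-0.30968, -0.17958) = -120.109° → normalised to [0°, 360°): 239.891°.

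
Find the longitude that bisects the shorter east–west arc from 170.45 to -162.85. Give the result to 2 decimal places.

Signed shortest Δλ from +170.45° to -162.85° is +26.70°.
Midpoint longitude = +170.45° + (+26.70°)/2 = +170.45° + 13.35° = +183.80°.
Normalise into (−180°, 180°]: -176.20°.
(The naïve average (+170.45 + -162.85)/2 = 3.8° is on the wrong side of the globe.)

-176.20°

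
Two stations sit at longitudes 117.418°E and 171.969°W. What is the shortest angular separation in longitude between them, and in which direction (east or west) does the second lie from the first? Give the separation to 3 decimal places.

70.613° east

Raw difference: -171.969 − 117.418 = -289.387°.
Normalise into (−180°, 180°]: -289.387° + 360° = 70.613°.
Positive ⇒ the second point lies to the east; separation 70.613°.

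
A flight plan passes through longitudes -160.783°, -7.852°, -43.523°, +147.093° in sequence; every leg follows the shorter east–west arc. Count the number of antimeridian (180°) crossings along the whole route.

1

Leg 1: -160.783° → -7.852°, shortest Δλ = 152.931° (east) — does not cross 180°.
Leg 2: -7.852° → -43.523°, shortest Δλ = -35.671° (west) — does not cross 180°.
Leg 3: -43.523° → +147.093°, shortest Δλ = -169.384° (west) — crosses 180°.
Total crossings: 1.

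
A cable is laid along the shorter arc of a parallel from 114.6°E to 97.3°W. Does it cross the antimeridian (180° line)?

Naïve |-97.3 − 114.6| = 211.9° > 180°, so the shorter arc goes the other way round — across 180°.
Signed shortest Δλ = ((-97.3 − 114.6 + 180) mod 360) − 180 = 148.1°.
Going east by 148.1° from +114.6° passes through 180° before reaching -97.3°.

Yes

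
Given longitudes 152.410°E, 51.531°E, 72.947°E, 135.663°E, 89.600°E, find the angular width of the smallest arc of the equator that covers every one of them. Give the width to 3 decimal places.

100.879°

Sort the longitudes: +51.531°, +72.947°, +89.600°, +135.663°, +152.410°.
Eastward gaps between consecutive values (wrapping around): 21.416°, 16.653°, 46.063°, 16.747°, 259.121°.
Largest gap = 259.121° ⇒ minimal covering band is its complement: 360° − 259.121° = 100.879°.
Band runs from +51.531° eastward to +152.410°.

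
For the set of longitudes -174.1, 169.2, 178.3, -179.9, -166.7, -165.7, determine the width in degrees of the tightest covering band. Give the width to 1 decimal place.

Sort the longitudes: -179.9°, -174.1°, -166.7°, -165.7°, +169.2°, +178.3°.
Eastward gaps between consecutive values (wrapping around): 5.8°, 7.4°, 1.0°, 334.9°, 9.1°, 1.8°.
Largest gap = 334.9° ⇒ minimal covering band is its complement: 360° − 334.9° = 25.1°.
Band runs from +169.2° eastward to -165.7°, crossing the antimeridian.

25.1°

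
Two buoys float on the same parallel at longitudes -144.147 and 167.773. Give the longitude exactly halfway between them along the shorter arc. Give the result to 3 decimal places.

Signed shortest Δλ from -144.147° to +167.773° is -48.080°.
Midpoint longitude = -144.147° + (-48.080°)/2 = -144.147° − 24.040° = -168.187°.
(The naïve average (-144.147 + +167.773)/2 = 11.813° is on the wrong side of the globe.)

-168.187°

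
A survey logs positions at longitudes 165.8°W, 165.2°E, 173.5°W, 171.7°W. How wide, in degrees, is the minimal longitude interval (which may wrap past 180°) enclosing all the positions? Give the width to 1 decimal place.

29.0°

Sort the longitudes: -173.5°, -171.7°, -165.8°, +165.2°.
Eastward gaps between consecutive values (wrapping around): 1.8°, 5.9°, 331.0°, 21.3°.
Largest gap = 331.0° ⇒ minimal covering band is its complement: 360° − 331.0° = 29.0°.
Band runs from +165.2° eastward to -165.8°, crossing the antimeridian.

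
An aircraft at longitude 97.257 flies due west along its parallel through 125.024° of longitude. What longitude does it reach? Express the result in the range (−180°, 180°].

-27.767°

Start at +97.257°; shift −125.024° → -27.767°.
-27.767° already lies in (−180°, 180°].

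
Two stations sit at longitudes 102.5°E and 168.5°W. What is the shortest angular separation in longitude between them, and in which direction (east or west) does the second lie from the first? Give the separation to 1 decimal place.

Raw difference: -168.5 − 102.5 = -271.0°.
Normalise into (−180°, 180°]: -271.0° + 360° = 89.0°.
Positive ⇒ the second point lies to the east; separation 89.0°.

89.0° east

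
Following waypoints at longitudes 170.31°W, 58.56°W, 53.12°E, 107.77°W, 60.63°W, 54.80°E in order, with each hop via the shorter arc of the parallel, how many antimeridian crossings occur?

Leg 1: -170.31° → -58.56°, shortest Δλ = 111.75° (east) — does not cross 180°.
Leg 2: -58.56° → +53.12°, shortest Δλ = 111.68° (east) — does not cross 180°.
Leg 3: +53.12° → -107.77°, shortest Δλ = -160.89° (west) — does not cross 180°.
Leg 4: -107.77° → -60.63°, shortest Δλ = 47.14° (east) — does not cross 180°.
Leg 5: -60.63° → +54.80°, shortest Δλ = 115.43° (east) — does not cross 180°.
Total crossings: 0.

0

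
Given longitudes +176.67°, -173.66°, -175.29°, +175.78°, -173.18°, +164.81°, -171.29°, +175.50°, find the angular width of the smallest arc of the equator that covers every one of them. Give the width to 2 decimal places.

Sort the longitudes: -175.29°, -173.66°, -173.18°, -171.29°, +164.81°, +175.50°, +175.78°, +176.67°.
Eastward gaps between consecutive values (wrapping around): 1.63°, 0.48°, 1.89°, 336.10°, 10.69°, 0.28°, 0.89°, 8.04°.
Largest gap = 336.10° ⇒ minimal covering band is its complement: 360° − 336.10° = 23.90°.
Band runs from +164.81° eastward to -171.29°, crossing the antimeridian.

23.90°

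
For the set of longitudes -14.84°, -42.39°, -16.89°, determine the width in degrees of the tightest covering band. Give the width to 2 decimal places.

Sort the longitudes: -42.39°, -16.89°, -14.84°.
Eastward gaps between consecutive values (wrapping around): 25.50°, 2.05°, 332.45°.
Largest gap = 332.45° ⇒ minimal covering band is its complement: 360° − 332.45° = 27.55°.
Band runs from -42.39° eastward to -14.84°.

27.55°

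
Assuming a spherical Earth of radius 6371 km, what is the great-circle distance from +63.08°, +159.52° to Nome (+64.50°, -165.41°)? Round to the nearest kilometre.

Δλ = -165.41 − 159.52 = -324.93°; wrapped into (−180°, 180°]: 35.07°.
Δφ = 64.50 − 63.08 = 1.42°.
a = sin²(Δφ/2) + cos φ₁ · cos φ₂ · sin²(Δλ/2) = 0.017847.
c = 2·atan2(√a, √(1−a)) = 0.26798 rad → d = 6371·c ≈ 1707.32 km.

1707 km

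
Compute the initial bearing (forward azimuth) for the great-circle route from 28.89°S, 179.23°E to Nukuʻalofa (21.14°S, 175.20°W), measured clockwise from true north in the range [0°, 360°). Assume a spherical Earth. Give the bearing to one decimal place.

Δλ = -175.20 − 179.23 = -354.43°; wrapped into (−180°, 180°]: 5.57°.
θ = atan2( sin Δλ · cos φ₂ , cos φ₁ · sin φ₂ − sin φ₁ · cos φ₂ · cos Δλ )
  = atan2(0.09053, 0.13272) = 34.298° → normalised to [0°, 360°): 34.298°.

34.3°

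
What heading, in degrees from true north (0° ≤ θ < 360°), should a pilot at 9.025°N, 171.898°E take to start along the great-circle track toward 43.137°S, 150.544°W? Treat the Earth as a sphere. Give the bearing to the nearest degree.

150°

Δλ = -150.544 − 171.898 = -322.442°; wrapped into (−180°, 180°]: 37.558°.
θ = atan2( sin Δλ · cos φ₂ , cos φ₁ · sin φ₂ − sin φ₁ · cos φ₂ · cos Δλ )
  = atan2(0.44481, -0.76602) = 149.857° → normalised to [0°, 360°): 149.857°.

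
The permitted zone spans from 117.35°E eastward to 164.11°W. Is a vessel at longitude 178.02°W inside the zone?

Yes

Band width going east from +117.35° to -164.11°: ((-164.11 − 117.35) mod 360) = 78.54°.
Offset of -178.02° east of the west edge: ((-178.02 − 117.35) mod 360) = 64.63°.
64.63° ≤ 78.54° ⇒ inside.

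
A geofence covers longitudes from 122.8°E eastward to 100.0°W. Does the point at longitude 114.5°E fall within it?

Band width going east from +122.8° to -100.0°: ((-100.0 − 122.8) mod 360) = 137.2°.
Offset of +114.5° east of the west edge: ((114.5 − 122.8) mod 360) = 351.7°.
351.7° > 137.2° ⇒ outside.

No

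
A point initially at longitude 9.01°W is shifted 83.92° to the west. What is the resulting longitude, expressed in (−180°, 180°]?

92.93°W

Start at -9.01°; shift −83.92° → -92.93°.
-92.93° already lies in (−180°, 180°].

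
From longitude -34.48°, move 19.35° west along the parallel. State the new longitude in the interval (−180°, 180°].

-53.83°

Start at -34.48°; shift −19.35° → -53.83°.
-53.83° already lies in (−180°, 180°].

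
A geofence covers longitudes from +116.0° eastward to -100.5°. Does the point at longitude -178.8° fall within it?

Band width going east from +116.0° to -100.5°: ((-100.5 − 116.0) mod 360) = 143.5°.
Offset of -178.8° east of the west edge: ((-178.8 − 116.0) mod 360) = 65.2°.
65.2° ≤ 143.5° ⇒ inside.

Yes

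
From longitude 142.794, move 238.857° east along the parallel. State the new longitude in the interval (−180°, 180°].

Start at +142.794°; shift +238.857° → +381.651°.
+381.651° lies outside (−180°, 180°]; subtract 360° → +21.651°.

+21.651°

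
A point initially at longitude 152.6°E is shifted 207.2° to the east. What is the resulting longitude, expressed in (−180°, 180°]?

Start at +152.6°; shift +207.2° → +359.8°.
+359.8° lies outside (−180°, 180°]; subtract 360° → -0.2°.

0.2°W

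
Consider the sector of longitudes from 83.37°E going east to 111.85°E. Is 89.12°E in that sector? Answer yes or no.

Yes

Band width going east from +83.37° to +111.85°: ((111.85 − 83.37) mod 360) = 28.48°.
Offset of +89.12° east of the west edge: ((89.12 − 83.37) mod 360) = 5.75°.
5.75° ≤ 28.48° ⇒ inside.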